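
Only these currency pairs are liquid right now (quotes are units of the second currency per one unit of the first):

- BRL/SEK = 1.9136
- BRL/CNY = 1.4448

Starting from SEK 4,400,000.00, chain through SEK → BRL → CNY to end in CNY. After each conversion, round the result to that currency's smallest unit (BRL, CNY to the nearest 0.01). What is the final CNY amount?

CNY 3,322,073.57

SEK 4,400,000.00 ÷ 1.9136 = BRL 2,299,331.10
BRL 2,299,331.10 × 1.4448 = CNY 3,322,073.57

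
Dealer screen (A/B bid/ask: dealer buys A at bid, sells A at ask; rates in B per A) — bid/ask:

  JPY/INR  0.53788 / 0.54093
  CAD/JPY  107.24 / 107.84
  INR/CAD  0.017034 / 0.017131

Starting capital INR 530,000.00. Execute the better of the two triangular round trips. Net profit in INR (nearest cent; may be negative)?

Best loop INR → JPY → CAD → INR:
INR 530,000.00 ÷ 0.54093 (buy JPY at ask) = JPY 979,794
JPY 979,794 ÷ 107.84 (buy CAD at ask) = CAD 9,085.63
CAD 9,085.63 ÷ 0.017131 (buy INR at ask) = INR 530,361.76

Net profit: INR 361.76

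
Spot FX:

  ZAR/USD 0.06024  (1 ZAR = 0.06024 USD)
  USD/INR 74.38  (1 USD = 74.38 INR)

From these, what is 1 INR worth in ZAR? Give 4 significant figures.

INR/ZAR = 0.2232

1 INR ÷ 74.38 = 0.0134445 USD
0.0134445 USD ÷ 0.06024 = 0.223182 ZAR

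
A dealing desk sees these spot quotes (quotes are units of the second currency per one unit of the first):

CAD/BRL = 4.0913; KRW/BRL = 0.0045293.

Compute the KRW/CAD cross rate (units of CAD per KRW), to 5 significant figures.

KRW/CAD = 0.0011071

1 KRW × 0.0045293 = 0.0045293 BRL
0.0045293 BRL ÷ 4.0913 = 0.00110706 CAD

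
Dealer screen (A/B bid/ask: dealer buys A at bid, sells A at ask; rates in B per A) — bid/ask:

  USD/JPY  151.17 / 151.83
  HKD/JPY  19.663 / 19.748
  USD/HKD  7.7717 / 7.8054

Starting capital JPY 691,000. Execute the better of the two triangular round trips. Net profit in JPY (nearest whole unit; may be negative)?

Best loop JPY → USD → HKD → JPY:
JPY 691,000 ÷ 151.83 (buy USD at ask) = USD 4,551.14
USD 4,551.14 × 7.7717 (sell USD at bid) = HKD 35,370.12
HKD 35,370.12 × 19.663 (sell HKD at bid) = JPY 695,483

Net profit: JPY 4,483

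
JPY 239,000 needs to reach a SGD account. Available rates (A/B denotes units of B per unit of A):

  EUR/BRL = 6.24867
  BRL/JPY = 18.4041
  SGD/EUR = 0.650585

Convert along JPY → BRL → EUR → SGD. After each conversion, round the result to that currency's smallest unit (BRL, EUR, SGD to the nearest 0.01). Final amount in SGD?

SGD 3,194.42

JPY 239,000 ÷ 18.4041 = BRL 12,986.24
BRL 12,986.24 ÷ 6.24867 = EUR 2,078.24
EUR 2,078.24 ÷ 0.650585 = SGD 3,194.42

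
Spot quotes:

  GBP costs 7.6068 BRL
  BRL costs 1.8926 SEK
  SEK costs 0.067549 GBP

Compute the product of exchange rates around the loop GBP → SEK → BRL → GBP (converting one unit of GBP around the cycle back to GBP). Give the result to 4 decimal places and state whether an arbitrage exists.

Around GBP → SEK → BRL → GBP: 1 ÷ 0.067549 ÷ 1.8926 ÷ 7.6068 = 1.028301
Product > 1; profitable direction is GBP → SEK → BRL → GBP.

1.0283 (arbitrage exists)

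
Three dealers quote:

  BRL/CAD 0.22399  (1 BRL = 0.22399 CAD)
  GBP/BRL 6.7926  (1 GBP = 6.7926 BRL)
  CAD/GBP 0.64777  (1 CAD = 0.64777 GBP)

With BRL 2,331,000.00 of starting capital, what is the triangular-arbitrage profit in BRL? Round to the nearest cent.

Profitable loop is BRL → GBP → CAD → BRL:
BRL 2,331,000.00 ÷ 6.7926 = GBP 343,167.56
GBP 343,167.56 ÷ 0.64777 = CAD 529,767.61
CAD 529,767.61 ÷ 0.22399 = BRL 2,365,139.56
Profit = BRL 2,365,139.56 − BRL 2,331,000.00

Profit: BRL 34,139.56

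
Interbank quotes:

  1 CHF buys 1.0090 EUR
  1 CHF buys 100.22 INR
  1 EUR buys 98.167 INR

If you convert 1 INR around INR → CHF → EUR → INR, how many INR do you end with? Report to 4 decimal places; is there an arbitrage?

Around INR → CHF → EUR → INR: 1 ÷ 100.22 × 1.0090 × 98.167 = 0.988331
Product < 1; profitable direction is INR → EUR → CHF → INR.

0.9883 (arbitrage exists)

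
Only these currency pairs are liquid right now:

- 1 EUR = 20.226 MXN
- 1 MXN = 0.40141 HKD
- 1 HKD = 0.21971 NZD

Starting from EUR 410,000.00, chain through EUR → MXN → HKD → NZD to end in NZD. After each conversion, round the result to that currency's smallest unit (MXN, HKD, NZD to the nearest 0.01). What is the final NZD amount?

NZD 731,361.12

EUR 410,000.00 × 20.226 = MXN 8,292,660.00
MXN 8,292,660.00 × 0.40141 = HKD 3,328,756.65
HKD 3,328,756.65 × 0.21971 = NZD 731,361.12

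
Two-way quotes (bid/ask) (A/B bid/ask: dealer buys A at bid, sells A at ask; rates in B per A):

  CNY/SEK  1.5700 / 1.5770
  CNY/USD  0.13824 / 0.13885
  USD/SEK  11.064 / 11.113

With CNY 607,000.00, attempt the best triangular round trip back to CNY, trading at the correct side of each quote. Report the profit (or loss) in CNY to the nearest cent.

Best loop CNY → SEK → USD → CNY:
CNY 607,000.00 × 1.5700 (sell CNY at bid) = SEK 952,990.00
SEK 952,990.00 ÷ 11.113 (buy USD at ask) = USD 85,754.52
USD 85,754.52 ÷ 0.13885 (buy CNY at ask) = CNY 617,605.49

Net profit: CNY 10,605.49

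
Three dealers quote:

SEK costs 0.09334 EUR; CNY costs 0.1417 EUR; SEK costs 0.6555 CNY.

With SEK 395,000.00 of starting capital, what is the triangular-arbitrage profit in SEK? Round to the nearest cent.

Profitable loop is SEK → EUR → CNY → SEK:
SEK 395,000.00 × 0.09334 = EUR 36,869.30
EUR 36,869.30 ÷ 0.1417 = CNY 260,192.66
CNY 260,192.66 ÷ 0.6555 = SEK 396,937.70
Profit = SEK 396,937.70 − SEK 395,000.00

Profit: SEK 1,937.70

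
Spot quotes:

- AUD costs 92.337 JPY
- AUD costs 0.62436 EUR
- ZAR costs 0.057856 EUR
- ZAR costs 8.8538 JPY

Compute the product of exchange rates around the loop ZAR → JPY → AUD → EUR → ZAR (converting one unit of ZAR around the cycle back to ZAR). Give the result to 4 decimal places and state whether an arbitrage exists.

Around ZAR → JPY → AUD → EUR → ZAR: 1 × 8.8538 ÷ 92.337 × 0.62436 ÷ 0.057856 = 1.034762
Product > 1; profitable direction is ZAR → JPY → AUD → EUR → ZAR.

1.0348 (arbitrage exists)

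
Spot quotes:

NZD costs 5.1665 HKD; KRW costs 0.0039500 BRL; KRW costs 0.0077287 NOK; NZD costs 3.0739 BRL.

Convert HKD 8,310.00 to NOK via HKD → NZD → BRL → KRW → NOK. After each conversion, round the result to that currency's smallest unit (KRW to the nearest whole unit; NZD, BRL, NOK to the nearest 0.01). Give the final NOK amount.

HKD 8,310.00 ÷ 5.1665 = NZD 1,608.44
NZD 1,608.44 × 3.0739 = BRL 4,944.18
BRL 4,944.18 ÷ 0.0039500 = KRW 1,251,691
KRW 1,251,691 × 0.0077287 = NOK 9,673.94

NOK 9,673.94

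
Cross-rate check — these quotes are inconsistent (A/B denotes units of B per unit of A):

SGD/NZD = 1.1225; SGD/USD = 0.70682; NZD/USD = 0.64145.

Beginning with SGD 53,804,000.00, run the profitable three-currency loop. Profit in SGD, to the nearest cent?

Profitable loop is SGD → NZD → USD → SGD:
SGD 53,804,000.00 × 1.1225 = NZD 60,394,990.00
NZD 60,394,990.00 × 0.64145 = USD 38,740,366.34
USD 38,740,366.34 ÷ 0.70682 = SGD 54,809,380.51
Profit = SGD 54,809,380.51 − SGD 53,804,000.00

Profit: SGD 1,005,380.51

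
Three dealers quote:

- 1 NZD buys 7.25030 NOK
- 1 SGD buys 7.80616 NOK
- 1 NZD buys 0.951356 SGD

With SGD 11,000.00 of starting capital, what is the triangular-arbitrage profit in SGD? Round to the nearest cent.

Profitable loop is SGD → NOK → NZD → SGD:
SGD 11,000.00 × 7.80616 = NOK 85,867.76
NOK 85,867.76 ÷ 7.25030 = NZD 11,843.34
NZD 11,843.34 × 0.951356 = SGD 11,267.23
Profit = SGD 11,267.23 − SGD 11,000.00

Profit: SGD 267.23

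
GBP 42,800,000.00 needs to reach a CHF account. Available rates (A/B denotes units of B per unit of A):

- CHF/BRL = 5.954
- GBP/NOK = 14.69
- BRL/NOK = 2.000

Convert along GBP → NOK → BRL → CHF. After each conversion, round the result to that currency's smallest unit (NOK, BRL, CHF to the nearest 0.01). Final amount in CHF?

GBP 42,800,000.00 × 14.69 = NOK 628,732,000.00
NOK 628,732,000.00 ÷ 2.000 = BRL 314,366,000.00
BRL 314,366,000.00 ÷ 5.954 = CHF 52,799,126.64

CHF 52,799,126.64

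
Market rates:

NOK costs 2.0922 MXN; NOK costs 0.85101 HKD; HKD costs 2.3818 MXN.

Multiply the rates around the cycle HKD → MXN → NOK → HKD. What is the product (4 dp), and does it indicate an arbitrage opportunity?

0.9688 (arbitrage exists)

Around HKD → MXN → NOK → HKD: 1 × 2.3818 ÷ 2.0922 × 0.85101 = 0.968806
Product < 1; profitable direction is HKD → NOK → MXN → HKD.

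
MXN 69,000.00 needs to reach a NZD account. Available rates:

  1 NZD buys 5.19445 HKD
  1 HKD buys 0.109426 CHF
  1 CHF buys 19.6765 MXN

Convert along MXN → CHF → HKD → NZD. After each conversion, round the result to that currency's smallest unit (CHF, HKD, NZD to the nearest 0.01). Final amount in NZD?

MXN 69,000.00 ÷ 19.6765 = CHF 3,506.72
CHF 3,506.72 ÷ 0.109426 = HKD 32,046.50
HKD 32,046.50 ÷ 5.19445 = NZD 6,169.37

NZD 6,169.37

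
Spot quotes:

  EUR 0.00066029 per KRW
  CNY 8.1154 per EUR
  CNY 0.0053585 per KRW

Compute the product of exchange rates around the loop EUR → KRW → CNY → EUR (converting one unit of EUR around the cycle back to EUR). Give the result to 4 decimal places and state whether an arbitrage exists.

1.0000 (no arbitrage)

Around EUR → KRW → CNY → EUR: 1 ÷ 0.00066029 × 0.0053585 ÷ 8.1154 = 0.999997
Product ≈ 1 (deviation 0.000%, within rounding noise).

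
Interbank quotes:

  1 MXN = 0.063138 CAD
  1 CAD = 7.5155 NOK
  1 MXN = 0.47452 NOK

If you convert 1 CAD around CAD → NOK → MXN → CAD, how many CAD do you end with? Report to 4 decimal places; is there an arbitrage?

Around CAD → NOK → MXN → CAD: 1 × 7.5155 ÷ 0.47452 × 0.063138 = 0.999987
Product ≈ 1 (deviation 0.001%, within rounding noise).

1.0000 (no arbitrage)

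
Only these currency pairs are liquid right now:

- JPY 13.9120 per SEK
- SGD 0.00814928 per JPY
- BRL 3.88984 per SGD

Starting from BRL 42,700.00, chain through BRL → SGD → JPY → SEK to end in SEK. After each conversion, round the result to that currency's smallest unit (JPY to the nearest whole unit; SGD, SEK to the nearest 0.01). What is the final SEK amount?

SEK 96,824.97

BRL 42,700.00 ÷ 3.88984 = SGD 10,977.32
SGD 10,977.32 ÷ 0.00814928 = JPY 1,347,029
JPY 1,347,029 ÷ 13.9120 = SEK 96,824.97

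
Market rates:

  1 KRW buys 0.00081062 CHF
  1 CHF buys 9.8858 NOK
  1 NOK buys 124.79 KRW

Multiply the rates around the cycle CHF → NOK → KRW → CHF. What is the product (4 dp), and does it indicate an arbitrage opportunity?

Around CHF → NOK → KRW → CHF: 1 × 9.8858 × 124.79 × 0.00081062 = 1.000021
Product ≈ 1 (deviation 0.002%, within rounding noise).

1.0000 (no arbitrage)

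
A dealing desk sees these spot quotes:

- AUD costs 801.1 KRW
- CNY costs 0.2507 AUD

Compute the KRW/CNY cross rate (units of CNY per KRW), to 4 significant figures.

1 KRW ÷ 801.1 = 0.00124828 AUD
0.00124828 AUD ÷ 0.2507 = 0.00497919 CNY

KRW/CNY = 0.004979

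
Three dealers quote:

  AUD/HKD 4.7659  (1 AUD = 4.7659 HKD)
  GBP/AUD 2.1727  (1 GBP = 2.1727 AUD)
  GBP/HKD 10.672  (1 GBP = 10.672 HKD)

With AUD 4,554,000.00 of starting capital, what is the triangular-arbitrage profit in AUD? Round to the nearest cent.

Profit: AUD 139,471.15

Profitable loop is AUD → GBP → HKD → AUD:
AUD 4,554,000.00 ÷ 2.1727 = GBP 2,096,009.57
GBP 2,096,009.57 × 10.672 = HKD 22,368,614.17
HKD 22,368,614.17 ÷ 4.7659 = AUD 4,693,471.15
Profit = AUD 4,693,471.15 − AUD 4,554,000.00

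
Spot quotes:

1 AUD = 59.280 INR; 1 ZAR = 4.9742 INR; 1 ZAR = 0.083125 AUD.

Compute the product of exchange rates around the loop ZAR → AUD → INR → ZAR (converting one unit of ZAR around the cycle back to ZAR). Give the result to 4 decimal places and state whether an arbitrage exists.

0.9906 (arbitrage exists)

Around ZAR → AUD → INR → ZAR: 1 × 0.083125 × 59.280 ÷ 4.9742 = 0.990642
Product < 1; profitable direction is ZAR → INR → AUD → ZAR.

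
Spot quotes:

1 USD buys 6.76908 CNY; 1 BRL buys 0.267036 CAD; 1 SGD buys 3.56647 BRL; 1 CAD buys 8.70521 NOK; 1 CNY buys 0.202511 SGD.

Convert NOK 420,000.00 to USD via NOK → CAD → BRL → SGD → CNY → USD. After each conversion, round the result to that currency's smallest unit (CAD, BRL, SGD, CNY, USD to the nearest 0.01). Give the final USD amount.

NOK 420,000.00 ÷ 8.70521 = CAD 48,246.97
CAD 48,246.97 ÷ 0.267036 = BRL 180,675.90
BRL 180,675.90 ÷ 3.56647 = SGD 50,659.59
SGD 50,659.59 ÷ 0.202511 = CNY 250,157.23
CNY 250,157.23 ÷ 6.76908 = USD 36,955.87

USD 36,955.87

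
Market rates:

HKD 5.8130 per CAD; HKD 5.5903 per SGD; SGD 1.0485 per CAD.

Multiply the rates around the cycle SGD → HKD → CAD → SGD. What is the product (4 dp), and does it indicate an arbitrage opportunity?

Around SGD → HKD → CAD → SGD: 1 × 5.5903 ÷ 5.8130 × 1.0485 = 1.008331
Product > 1; profitable direction is SGD → HKD → CAD → SGD.

1.0083 (arbitrage exists)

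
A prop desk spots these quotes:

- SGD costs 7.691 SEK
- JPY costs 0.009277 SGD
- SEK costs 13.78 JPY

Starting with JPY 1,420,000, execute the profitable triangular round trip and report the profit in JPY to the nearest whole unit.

Profit: JPY 24,271

Profitable loop is JPY → SEK → SGD → JPY:
JPY 1,420,000 ÷ 13.78 = SEK 103,047.90
SEK 103,047.90 ÷ 7.691 = SGD 13,398.50
SGD 13,398.50 ÷ 0.009277 = JPY 1,444,271
Profit = JPY 1,444,271 − JPY 1,420,000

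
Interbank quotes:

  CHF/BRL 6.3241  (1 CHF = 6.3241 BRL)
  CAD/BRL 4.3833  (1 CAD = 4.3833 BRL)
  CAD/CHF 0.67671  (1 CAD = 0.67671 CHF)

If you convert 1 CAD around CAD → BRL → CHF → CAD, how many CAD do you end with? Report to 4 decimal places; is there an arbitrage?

Around CAD → BRL → CHF → CAD: 1 × 4.3833 ÷ 6.3241 ÷ 0.67671 = 1.024236
Product > 1; profitable direction is CAD → BRL → CHF → CAD.

1.0242 (arbitrage exists)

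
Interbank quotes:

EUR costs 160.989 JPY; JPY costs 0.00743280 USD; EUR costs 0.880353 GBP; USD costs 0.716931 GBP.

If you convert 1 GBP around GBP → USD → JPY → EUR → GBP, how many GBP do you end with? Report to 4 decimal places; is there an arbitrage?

1.0262 (arbitrage exists)

Around GBP → USD → JPY → EUR → GBP: 1 ÷ 0.716931 ÷ 0.00743280 ÷ 160.989 × 0.880353 = 1.026197
Product > 1; profitable direction is GBP → USD → JPY → EUR → GBP.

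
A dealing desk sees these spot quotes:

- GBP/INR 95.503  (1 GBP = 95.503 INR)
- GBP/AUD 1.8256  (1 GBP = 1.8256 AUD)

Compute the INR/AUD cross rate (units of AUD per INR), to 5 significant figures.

1 INR ÷ 95.503 = 0.0104709 GBP
0.0104709 GBP × 1.8256 = 0.0191156 AUD

INR/AUD = 0.019116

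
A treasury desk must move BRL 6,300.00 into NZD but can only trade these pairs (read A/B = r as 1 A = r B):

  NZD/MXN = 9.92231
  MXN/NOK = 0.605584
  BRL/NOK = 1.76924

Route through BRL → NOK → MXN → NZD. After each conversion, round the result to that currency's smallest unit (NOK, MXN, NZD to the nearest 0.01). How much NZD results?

BRL 6,300.00 × 1.76924 = NOK 11,146.21
NOK 11,146.21 ÷ 0.605584 = MXN 18,405.72
MXN 18,405.72 ÷ 9.92231 = NZD 1,854.98

NZD 1,854.98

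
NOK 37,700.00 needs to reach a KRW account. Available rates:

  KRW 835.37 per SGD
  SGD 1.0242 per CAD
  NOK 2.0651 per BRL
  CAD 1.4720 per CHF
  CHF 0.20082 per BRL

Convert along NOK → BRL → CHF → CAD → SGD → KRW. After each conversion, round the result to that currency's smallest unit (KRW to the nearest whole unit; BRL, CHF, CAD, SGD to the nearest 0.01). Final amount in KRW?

KRW 4,617,199

NOK 37,700.00 ÷ 2.0651 = BRL 18,255.77
BRL 18,255.77 × 0.20082 = CHF 3,666.12
CHF 3,666.12 × 1.4720 = CAD 5,396.53
CAD 5,396.53 × 1.0242 = SGD 5,527.13
SGD 5,527.13 × 835.37 = KRW 4,617,199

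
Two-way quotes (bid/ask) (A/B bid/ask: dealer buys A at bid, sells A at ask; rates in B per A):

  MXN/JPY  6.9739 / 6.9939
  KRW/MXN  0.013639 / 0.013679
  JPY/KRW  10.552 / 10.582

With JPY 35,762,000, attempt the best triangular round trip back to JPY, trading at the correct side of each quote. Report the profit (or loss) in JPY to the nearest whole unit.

Best loop JPY → KRW → MXN → JPY:
JPY 35,762,000 × 10.552 (sell JPY at bid) = KRW 377,360,624
KRW 377,360,624 × 0.013639 (sell KRW at bid) = MXN 5,146,821.55
MXN 5,146,821.55 × 6.9739 (sell MXN at bid) = JPY 35,893,419

Net profit: JPY 131,419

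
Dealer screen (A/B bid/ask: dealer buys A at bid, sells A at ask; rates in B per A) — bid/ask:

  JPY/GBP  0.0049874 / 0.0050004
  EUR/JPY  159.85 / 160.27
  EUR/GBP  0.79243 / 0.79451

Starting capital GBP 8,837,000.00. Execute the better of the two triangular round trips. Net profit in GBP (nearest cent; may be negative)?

Net profit: GBP 30,318.93

Best loop GBP → EUR → JPY → GBP:
GBP 8,837,000.00 ÷ 0.79451 (buy EUR at ask) = EUR 11,122,578.70
EUR 11,122,578.70 × 159.85 (sell EUR at bid) = JPY 1,777,944,205
JPY 1,777,944,205 × 0.0049874 (sell JPY at bid) = GBP 8,867,318.93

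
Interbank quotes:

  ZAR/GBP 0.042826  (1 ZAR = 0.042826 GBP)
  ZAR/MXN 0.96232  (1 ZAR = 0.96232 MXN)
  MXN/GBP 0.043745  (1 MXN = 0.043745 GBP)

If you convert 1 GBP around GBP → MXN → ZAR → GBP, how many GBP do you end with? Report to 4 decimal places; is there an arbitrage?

1.0173 (arbitrage exists)

Around GBP → MXN → ZAR → GBP: 1 ÷ 0.043745 ÷ 0.96232 × 0.042826 = 1.017325
Product > 1; profitable direction is GBP → MXN → ZAR → GBP.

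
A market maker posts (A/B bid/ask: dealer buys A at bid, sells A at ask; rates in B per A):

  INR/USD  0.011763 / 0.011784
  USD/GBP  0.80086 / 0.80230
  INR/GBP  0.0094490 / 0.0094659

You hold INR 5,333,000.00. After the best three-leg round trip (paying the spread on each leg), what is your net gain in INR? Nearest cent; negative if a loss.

Net result: INR -2,991.44 (no profitable arbitrage after spreads)

Best loop INR → GBP → USD → INR:
INR 5,333,000.00 × 0.0094490 (sell INR at bid) = GBP 50,391.52
GBP 50,391.52 ÷ 0.80230 (buy USD at ask) = USD 62,808.82
USD 62,808.82 ÷ 0.011784 (buy INR at ask) = INR 5,330,008.56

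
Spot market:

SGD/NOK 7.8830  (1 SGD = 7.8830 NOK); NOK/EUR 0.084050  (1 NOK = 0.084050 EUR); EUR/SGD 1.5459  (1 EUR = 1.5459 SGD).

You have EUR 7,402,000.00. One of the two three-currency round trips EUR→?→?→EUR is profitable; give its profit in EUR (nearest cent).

Profitable loop is EUR → SGD → NOK → EUR:
EUR 7,402,000.00 × 1.5459 = SGD 11,442,751.80
SGD 11,442,751.80 × 7.8830 = NOK 90,203,212.44
NOK 90,203,212.44 × 0.084050 = EUR 7,581,580.01
Profit = EUR 7,581,580.01 − EUR 7,402,000.00

Profit: EUR 179,580.01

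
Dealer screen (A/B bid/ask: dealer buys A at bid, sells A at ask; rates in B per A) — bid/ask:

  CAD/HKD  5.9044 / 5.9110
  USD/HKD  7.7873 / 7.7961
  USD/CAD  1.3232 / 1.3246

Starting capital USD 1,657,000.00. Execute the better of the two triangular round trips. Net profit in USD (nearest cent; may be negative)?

Best loop USD → CAD → HKD → USD:
USD 1,657,000.00 × 1.3232 (sell USD at bid) = CAD 2,192,542.40
CAD 2,192,542.40 × 5.9044 (sell CAD at bid) = HKD 12,945,647.35
HKD 12,945,647.35 ÷ 7.7961 (buy USD at ask) = USD 1,660,528.64

Net profit: USD 3,528.64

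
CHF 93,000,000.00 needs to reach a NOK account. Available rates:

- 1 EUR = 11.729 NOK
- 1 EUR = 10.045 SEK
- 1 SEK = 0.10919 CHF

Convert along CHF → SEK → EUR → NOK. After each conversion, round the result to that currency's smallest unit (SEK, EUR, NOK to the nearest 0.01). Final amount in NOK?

CHF 93,000,000.00 ÷ 0.10919 = SEK 851,726,348.57
SEK 851,726,348.57 ÷ 10.045 = EUR 84,791,075.02
EUR 84,791,075.02 × 11.729 = NOK 994,514,518.91

NOK 994,514,518.91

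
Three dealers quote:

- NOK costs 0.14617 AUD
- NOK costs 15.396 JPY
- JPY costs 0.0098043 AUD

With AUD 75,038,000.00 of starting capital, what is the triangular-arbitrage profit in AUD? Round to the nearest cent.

Profitable loop is AUD → NOK → JPY → AUD:
AUD 75,038,000.00 ÷ 0.14617 = NOK 513,361,154.82
NOK 513,361,154.82 × 15.396 = JPY 7,903,708,340
JPY 7,903,708,340 × 0.0098043 = AUD 77,490,327.67
Profit = AUD 77,490,327.67 − AUD 75,038,000.00

Profit: AUD 2,452,327.67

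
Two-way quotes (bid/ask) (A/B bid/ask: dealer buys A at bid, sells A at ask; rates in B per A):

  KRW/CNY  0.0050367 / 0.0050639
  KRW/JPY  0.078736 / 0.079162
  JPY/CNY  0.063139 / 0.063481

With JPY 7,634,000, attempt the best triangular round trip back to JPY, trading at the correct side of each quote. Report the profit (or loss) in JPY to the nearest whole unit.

Net profit: JPY 17,344

Best loop JPY → KRW → CNY → JPY:
JPY 7,634,000 ÷ 0.079162 (buy KRW at ask) = KRW 96,435,158
KRW 96,435,158 × 0.0050367 (sell KRW at bid) = CNY 485,714.96
CNY 485,714.96 ÷ 0.063481 (buy JPY at ask) = JPY 7,651,344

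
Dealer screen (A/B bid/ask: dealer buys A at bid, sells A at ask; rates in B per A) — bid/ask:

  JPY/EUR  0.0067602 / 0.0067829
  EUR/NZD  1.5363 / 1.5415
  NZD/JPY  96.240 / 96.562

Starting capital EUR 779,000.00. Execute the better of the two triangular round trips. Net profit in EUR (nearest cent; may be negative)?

Best loop EUR → NZD → JPY → EUR:
EUR 779,000.00 × 1.5363 (sell EUR at bid) = NZD 1,196,777.70
NZD 1,196,777.70 × 96.240 (sell NZD at bid) = JPY 115,177,886
JPY 115,177,886 × 0.0067602 (sell JPY at bid) = EUR 778,625.54

Net result: EUR -374.46 (no profitable arbitrage after spreads)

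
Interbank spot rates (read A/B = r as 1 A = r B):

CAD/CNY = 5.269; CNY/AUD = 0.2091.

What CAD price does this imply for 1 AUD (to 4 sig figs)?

AUD/CAD = 0.9076

1 AUD ÷ 0.2091 = 4.7824 CNY
4.7824 CNY ÷ 5.269 = 0.907649 CAD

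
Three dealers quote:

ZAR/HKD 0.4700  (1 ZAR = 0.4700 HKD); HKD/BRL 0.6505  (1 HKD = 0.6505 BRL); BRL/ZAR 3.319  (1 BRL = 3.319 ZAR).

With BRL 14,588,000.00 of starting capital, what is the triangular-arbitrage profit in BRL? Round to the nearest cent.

Profit: BRL 214,946.38

Profitable loop is BRL → ZAR → HKD → BRL:
BRL 14,588,000.00 × 3.319 = ZAR 48,417,572.00
ZAR 48,417,572.00 × 0.4700 = HKD 22,756,258.84
HKD 22,756,258.84 × 0.6505 = BRL 14,802,946.38
Profit = BRL 14,802,946.38 − BRL 14,588,000.00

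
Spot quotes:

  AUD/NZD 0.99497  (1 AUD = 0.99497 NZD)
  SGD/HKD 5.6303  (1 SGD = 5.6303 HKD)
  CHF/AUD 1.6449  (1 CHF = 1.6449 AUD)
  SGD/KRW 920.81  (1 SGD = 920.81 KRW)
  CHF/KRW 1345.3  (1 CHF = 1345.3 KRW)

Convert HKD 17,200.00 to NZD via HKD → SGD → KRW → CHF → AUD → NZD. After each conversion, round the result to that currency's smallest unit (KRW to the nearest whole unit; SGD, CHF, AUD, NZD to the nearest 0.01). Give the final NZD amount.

NZD 3,422.14

HKD 17,200.00 ÷ 5.6303 = SGD 3,054.90
SGD 3,054.90 × 920.81 = KRW 2,812,982
KRW 2,812,982 ÷ 1345.3 = CHF 2,090.97
CHF 2,090.97 × 1.6449 = AUD 3,439.44
AUD 3,439.44 × 0.99497 = NZD 3,422.14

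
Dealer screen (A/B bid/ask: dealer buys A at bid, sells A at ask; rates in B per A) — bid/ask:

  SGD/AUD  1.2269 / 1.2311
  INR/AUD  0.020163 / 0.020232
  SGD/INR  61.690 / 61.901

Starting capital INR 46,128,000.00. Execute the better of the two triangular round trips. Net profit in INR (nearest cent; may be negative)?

Net profit: INR 477,933.82

Best loop INR → AUD → SGD → INR:
INR 46,128,000.00 × 0.020163 (sell INR at bid) = AUD 930,078.86
AUD 930,078.86 ÷ 1.2311 (buy SGD at ask) = SGD 755,486.04
SGD 755,486.04 × 61.690 (sell SGD at bid) = INR 46,605,933.82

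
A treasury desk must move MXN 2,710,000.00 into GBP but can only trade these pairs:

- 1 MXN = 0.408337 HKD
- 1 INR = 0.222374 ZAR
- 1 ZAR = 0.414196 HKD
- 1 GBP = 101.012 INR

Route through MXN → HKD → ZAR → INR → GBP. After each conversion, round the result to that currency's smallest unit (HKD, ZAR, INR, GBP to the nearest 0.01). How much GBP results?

MXN 2,710,000.00 × 0.408337 = HKD 1,106,593.27
HKD 1,106,593.27 ÷ 0.414196 = ZAR 2,671,665.76
ZAR 2,671,665.76 ÷ 0.222374 = INR 12,014,290.16
INR 12,014,290.16 ÷ 101.012 = GBP 118,939.24

GBP 118,939.24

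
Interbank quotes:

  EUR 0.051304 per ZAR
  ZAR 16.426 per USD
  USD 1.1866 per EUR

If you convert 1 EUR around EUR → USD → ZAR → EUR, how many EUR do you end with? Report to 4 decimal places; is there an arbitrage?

Around EUR → USD → ZAR → EUR: 1 × 1.1866 × 16.426 × 0.051304 = 0.999971
Product ≈ 1 (deviation 0.003%, within rounding noise).

1.0000 (no arbitrage)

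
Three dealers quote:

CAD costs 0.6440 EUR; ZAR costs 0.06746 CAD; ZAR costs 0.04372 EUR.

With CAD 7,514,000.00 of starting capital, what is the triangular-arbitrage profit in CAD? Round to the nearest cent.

Profitable loop is CAD → ZAR → EUR → CAD:
CAD 7,514,000.00 ÷ 0.06746 = ZAR 111,384,524.16
ZAR 111,384,524.16 × 0.04372 = EUR 4,869,731.40
EUR 4,869,731.40 ÷ 0.6440 = CAD 7,561,694.71
Profit = CAD 7,561,694.71 − CAD 7,514,000.00

Profit: CAD 47,694.71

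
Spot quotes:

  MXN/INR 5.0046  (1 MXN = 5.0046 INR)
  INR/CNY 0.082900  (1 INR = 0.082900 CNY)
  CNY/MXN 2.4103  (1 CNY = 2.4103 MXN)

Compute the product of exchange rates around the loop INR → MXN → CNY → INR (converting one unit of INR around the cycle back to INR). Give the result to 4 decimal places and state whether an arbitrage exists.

1.0000 (no arbitrage)

Around INR → MXN → CNY → INR: 1 ÷ 5.0046 ÷ 2.4103 ÷ 0.082900 = 1.000012
Product ≈ 1 (deviation 0.001%, within rounding noise).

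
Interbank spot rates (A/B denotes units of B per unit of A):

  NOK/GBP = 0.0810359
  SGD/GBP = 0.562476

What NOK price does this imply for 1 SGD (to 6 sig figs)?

SGD/NOK = 6.94107

1 SGD × 0.562476 = 0.562476 GBP
0.562476 GBP ÷ 0.0810359 = 6.94107 NOK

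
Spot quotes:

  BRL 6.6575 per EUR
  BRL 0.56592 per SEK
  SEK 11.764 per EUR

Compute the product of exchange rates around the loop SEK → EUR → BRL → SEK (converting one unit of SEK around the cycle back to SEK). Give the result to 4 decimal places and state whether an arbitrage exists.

1.0000 (no arbitrage)

Around SEK → EUR → BRL → SEK: 1 ÷ 11.764 × 6.6575 ÷ 0.56592 = 1.000003
Product ≈ 1 (deviation 0.000%, within rounding noise).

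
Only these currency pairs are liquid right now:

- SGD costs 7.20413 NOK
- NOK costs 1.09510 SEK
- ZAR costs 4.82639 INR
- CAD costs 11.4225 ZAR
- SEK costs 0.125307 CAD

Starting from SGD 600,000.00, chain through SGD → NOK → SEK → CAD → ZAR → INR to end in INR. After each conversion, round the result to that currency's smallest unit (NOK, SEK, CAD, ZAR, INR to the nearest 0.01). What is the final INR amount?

SGD 600,000.00 × 7.20413 = NOK 4,322,478.00
NOK 4,322,478.00 × 1.09510 = SEK 4,733,545.66
SEK 4,733,545.66 × 0.125307 = CAD 593,146.41
CAD 593,146.41 × 11.4225 = ZAR 6,775,214.87
ZAR 6,775,214.87 × 4.82639 = INR 32,699,829.30

INR 32,699,829.30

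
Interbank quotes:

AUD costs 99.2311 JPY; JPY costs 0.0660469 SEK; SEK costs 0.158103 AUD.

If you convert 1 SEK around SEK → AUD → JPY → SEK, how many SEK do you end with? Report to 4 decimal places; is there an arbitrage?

Around SEK → AUD → JPY → SEK: 1 × 0.158103 × 99.2311 × 0.0660469 = 1.036192
Product > 1; profitable direction is SEK → AUD → JPY → SEK.

1.0362 (arbitrage exists)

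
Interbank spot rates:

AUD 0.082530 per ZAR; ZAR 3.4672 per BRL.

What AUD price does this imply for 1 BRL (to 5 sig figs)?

1 BRL × 3.4672 = 3.4672 ZAR
3.4672 ZAR × 0.082530 = 0.286148 AUD

BRL/AUD = 0.28615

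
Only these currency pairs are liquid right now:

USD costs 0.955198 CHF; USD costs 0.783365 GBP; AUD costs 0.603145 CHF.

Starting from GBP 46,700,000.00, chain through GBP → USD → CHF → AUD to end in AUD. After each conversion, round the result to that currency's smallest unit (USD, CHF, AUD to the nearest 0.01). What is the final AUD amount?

AUD 94,411,389.47

GBP 46,700,000.00 ÷ 0.783365 = USD 59,614,611.32
USD 59,614,611.32 × 0.955198 = CHF 56,943,757.50
CHF 56,943,757.50 ÷ 0.603145 = AUD 94,411,389.47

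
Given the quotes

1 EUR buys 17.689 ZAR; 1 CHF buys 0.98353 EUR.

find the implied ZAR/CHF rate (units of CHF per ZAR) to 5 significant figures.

ZAR/CHF = 0.057479

1 ZAR ÷ 17.689 = 0.0565323 EUR
0.0565323 EUR ÷ 0.98353 = 0.057479 CHF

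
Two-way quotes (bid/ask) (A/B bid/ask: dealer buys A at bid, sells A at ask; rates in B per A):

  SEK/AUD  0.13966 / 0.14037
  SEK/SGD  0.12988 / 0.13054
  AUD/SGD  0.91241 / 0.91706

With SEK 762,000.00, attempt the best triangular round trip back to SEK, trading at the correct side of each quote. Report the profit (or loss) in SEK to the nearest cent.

Net profit: SEK 6,820.93

Best loop SEK → SGD → AUD → SEK:
SEK 762,000.00 × 0.12988 (sell SEK at bid) = SGD 98,968.56
SGD 98,968.56 ÷ 0.91706 (buy AUD at ask) = AUD 107,919.39
AUD 107,919.39 ÷ 0.14037 (buy SEK at ask) = SEK 768,820.93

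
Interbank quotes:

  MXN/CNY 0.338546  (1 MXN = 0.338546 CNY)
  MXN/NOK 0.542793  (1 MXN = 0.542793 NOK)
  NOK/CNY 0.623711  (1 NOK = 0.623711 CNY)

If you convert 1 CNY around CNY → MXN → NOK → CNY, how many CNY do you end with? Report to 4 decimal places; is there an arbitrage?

Around CNY → MXN → NOK → CNY: 1 ÷ 0.338546 × 0.542793 × 0.623711 = 1.000000
Product ≈ 1 (deviation 0.000%, within rounding noise).

1.0000 (no arbitrage)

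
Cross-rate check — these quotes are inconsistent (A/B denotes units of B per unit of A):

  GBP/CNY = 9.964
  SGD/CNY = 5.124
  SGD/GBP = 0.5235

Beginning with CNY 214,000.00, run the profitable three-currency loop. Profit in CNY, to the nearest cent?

Profit: CNY 3,848.74

Profitable loop is CNY → SGD → GBP → CNY:
CNY 214,000.00 ÷ 5.124 = SGD 41,764.25
SGD 41,764.25 × 0.5235 = GBP 21,863.58
GBP 21,863.58 × 9.964 = CNY 217,848.74
Profit = CNY 217,848.74 − CNY 214,000.00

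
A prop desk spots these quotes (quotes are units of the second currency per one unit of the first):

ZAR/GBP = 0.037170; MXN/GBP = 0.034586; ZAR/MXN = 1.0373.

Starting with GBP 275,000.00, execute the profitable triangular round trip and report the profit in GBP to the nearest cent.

Profit: GBP 9,918.43

Profitable loop is GBP → MXN → ZAR → GBP:
GBP 275,000.00 ÷ 0.034586 = MXN 7,951,194.12
MXN 7,951,194.12 ÷ 1.0373 = ZAR 7,665,279.21
ZAR 7,665,279.21 × 0.037170 = GBP 284,918.43
Profit = GBP 284,918.43 − GBP 275,000.00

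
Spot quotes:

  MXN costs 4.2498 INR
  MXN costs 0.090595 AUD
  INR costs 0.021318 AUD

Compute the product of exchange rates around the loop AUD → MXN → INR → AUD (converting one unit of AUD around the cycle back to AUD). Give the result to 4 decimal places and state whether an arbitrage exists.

Around AUD → MXN → INR → AUD: 1 ÷ 0.090595 × 4.2498 × 0.021318 = 1.000025
Product ≈ 1 (deviation 0.002%, within rounding noise).

1.0000 (no arbitrage)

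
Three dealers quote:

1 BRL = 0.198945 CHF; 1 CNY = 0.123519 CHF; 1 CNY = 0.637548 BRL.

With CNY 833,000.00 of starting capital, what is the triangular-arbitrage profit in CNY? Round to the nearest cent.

Profit: CNY 22,376.18

Profitable loop is CNY → BRL → CHF → CNY:
CNY 833,000.00 × 0.637548 = BRL 531,077.48
BRL 531,077.48 × 0.198945 = CHF 105,655.21
CHF 105,655.21 ÷ 0.123519 = CNY 855,376.18
Profit = CNY 855,376.18 − CNY 833,000.00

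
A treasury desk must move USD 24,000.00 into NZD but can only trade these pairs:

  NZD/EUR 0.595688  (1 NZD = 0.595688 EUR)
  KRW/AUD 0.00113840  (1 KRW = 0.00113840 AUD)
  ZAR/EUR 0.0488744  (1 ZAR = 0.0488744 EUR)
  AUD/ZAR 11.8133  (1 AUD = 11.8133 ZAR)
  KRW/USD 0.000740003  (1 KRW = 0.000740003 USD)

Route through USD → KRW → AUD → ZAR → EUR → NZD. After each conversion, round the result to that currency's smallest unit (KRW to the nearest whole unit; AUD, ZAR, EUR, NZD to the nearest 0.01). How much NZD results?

NZD 35,785.44

USD 24,000.00 ÷ 0.000740003 = KRW 32,432,301
KRW 32,432,301 × 0.00113840 = AUD 36,920.93
AUD 36,920.93 × 11.8133 = ZAR 436,158.02
ZAR 436,158.02 × 0.0488744 = EUR 21,316.96
EUR 21,316.96 ÷ 0.595688 = NZD 35,785.44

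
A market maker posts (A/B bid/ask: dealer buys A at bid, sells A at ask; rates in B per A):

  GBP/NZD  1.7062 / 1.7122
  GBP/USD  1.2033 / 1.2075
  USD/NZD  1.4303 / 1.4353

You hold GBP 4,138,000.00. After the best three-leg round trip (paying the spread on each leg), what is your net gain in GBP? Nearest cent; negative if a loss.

Net profit: GBP 21,460.93

Best loop GBP → USD → NZD → GBP:
GBP 4,138,000.00 × 1.2033 (sell GBP at bid) = USD 4,979,255.40
USD 4,979,255.40 × 1.4303 (sell USD at bid) = NZD 7,121,829.00
NZD 7,121,829.00 ÷ 1.7122 (buy GBP at ask) = GBP 4,159,460.93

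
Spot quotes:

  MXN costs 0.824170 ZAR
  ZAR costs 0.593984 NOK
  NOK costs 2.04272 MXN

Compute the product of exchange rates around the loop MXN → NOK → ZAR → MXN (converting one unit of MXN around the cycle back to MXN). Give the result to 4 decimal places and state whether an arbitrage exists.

1.0000 (no arbitrage)

Around MXN → NOK → ZAR → MXN: 1 ÷ 2.04272 ÷ 0.593984 ÷ 0.824170 = 0.999999
Product ≈ 1 (deviation 0.000%, within rounding noise).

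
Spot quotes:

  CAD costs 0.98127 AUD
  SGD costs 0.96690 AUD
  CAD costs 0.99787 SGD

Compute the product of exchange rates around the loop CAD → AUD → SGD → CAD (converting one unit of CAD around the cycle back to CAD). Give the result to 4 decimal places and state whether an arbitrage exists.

1.0170 (arbitrage exists)

Around CAD → AUD → SGD → CAD: 1 × 0.98127 ÷ 0.96690 ÷ 0.99787 = 1.017028
Product > 1; profitable direction is CAD → AUD → SGD → CAD.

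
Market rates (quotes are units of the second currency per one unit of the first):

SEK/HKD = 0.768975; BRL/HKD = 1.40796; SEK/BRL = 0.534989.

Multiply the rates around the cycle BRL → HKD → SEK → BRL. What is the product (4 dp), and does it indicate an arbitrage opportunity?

Around BRL → HKD → SEK → BRL: 1 × 1.40796 ÷ 0.768975 × 0.534989 = 0.979542
Product < 1; profitable direction is BRL → SEK → HKD → BRL.

0.9795 (arbitrage exists)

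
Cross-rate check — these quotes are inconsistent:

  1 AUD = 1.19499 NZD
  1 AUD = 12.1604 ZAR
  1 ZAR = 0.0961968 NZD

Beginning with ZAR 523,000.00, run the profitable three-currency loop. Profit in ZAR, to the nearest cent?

Profitable loop is ZAR → AUD → NZD → ZAR:
ZAR 523,000.00 ÷ 12.1604 = AUD 43,008.45
AUD 43,008.45 × 1.19499 = NZD 51,394.67
NZD 51,394.67 ÷ 0.0961968 = ZAR 534,265.92
Profit = ZAR 534,265.92 − ZAR 523,000.00

Profit: ZAR 11,265.92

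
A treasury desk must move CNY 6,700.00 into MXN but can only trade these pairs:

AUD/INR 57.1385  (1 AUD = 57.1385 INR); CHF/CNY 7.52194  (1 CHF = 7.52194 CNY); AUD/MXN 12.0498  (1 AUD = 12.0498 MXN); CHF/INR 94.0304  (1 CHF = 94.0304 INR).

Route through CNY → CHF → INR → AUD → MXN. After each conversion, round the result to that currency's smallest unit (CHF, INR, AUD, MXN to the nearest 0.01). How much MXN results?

MXN 17,663.08

CNY 6,700.00 ÷ 7.52194 = CHF 890.73
CHF 890.73 × 94.0304 = INR 83,755.70
INR 83,755.70 ÷ 57.1385 = AUD 1,465.84
AUD 1,465.84 × 12.0498 = MXN 17,663.08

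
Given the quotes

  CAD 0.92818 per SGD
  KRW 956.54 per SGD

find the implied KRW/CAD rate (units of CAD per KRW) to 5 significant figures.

KRW/CAD = 0.00097035

1 KRW ÷ 956.54 = 0.00104543 SGD
0.00104543 SGD × 0.92818 = 0.000970351 CAD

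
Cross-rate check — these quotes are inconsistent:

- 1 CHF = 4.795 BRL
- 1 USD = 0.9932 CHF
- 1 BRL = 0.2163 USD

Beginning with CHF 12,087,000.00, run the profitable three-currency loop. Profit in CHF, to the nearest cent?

Profit: CHF 363,889.07

Profitable loop is CHF → BRL → USD → CHF:
CHF 12,087,000.00 × 4.795 = BRL 57,957,165.00
BRL 57,957,165.00 × 0.2163 = USD 12,536,134.79
USD 12,536,134.79 × 0.9932 = CHF 12,450,889.07
Profit = CHF 12,450,889.07 − CHF 12,087,000.00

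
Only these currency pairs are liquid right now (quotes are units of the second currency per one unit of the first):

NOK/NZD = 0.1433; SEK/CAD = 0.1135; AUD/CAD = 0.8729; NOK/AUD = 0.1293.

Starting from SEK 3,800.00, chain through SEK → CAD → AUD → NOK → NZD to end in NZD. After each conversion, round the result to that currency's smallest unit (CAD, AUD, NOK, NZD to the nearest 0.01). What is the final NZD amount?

SEK 3,800.00 × 0.1135 = CAD 431.30
CAD 431.30 ÷ 0.8729 = AUD 494.10
AUD 494.10 ÷ 0.1293 = NOK 3,821.35
NOK 3,821.35 × 0.1433 = NZD 547.60

NZD 547.60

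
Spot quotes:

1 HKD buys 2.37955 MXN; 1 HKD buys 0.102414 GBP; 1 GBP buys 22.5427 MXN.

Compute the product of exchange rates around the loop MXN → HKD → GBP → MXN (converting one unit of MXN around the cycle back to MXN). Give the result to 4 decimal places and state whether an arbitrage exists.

Around MXN → HKD → GBP → MXN: 1 ÷ 2.37955 × 0.102414 × 22.5427 = 0.970220
Product < 1; profitable direction is MXN → GBP → HKD → MXN.

0.9702 (arbitrage exists)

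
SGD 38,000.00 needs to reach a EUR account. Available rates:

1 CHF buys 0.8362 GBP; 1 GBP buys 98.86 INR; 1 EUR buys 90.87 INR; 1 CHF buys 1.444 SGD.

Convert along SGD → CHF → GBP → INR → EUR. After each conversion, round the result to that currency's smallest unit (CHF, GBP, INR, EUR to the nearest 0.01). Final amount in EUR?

SGD 38,000.00 ÷ 1.444 = CHF 26,315.79
CHF 26,315.79 × 0.8362 = GBP 22,005.26
GBP 22,005.26 × 98.86 = INR 2,175,440.00
INR 2,175,440.00 ÷ 90.87 = EUR 23,940.13

EUR 23,940.13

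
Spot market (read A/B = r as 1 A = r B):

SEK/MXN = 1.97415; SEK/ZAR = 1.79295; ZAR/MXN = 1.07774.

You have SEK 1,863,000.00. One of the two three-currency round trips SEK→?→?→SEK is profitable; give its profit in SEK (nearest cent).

Profit: SEK 40,315.67

Profitable loop is SEK → MXN → ZAR → SEK:
SEK 1,863,000.00 × 1.97415 = MXN 3,677,841.45
MXN 3,677,841.45 ÷ 1.07774 = ZAR 3,412,549.83
ZAR 3,412,549.83 ÷ 1.79295 = SEK 1,903,315.67
Profit = SEK 1,903,315.67 − SEK 1,863,000.00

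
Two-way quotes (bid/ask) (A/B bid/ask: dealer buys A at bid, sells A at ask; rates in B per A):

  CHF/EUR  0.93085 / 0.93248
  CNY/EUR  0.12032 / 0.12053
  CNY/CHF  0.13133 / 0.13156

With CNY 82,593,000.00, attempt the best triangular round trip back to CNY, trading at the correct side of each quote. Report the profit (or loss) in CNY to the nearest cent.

Best loop CNY → CHF → EUR → CNY:
CNY 82,593,000.00 × 0.13133 (sell CNY at bid) = CHF 10,846,938.69
CHF 10,846,938.69 × 0.93085 (sell CHF at bid) = EUR 10,096,872.88
EUR 10,096,872.88 ÷ 0.12053 (buy CNY at ask) = CNY 83,770,620.42

Net profit: CNY 1,177,620.42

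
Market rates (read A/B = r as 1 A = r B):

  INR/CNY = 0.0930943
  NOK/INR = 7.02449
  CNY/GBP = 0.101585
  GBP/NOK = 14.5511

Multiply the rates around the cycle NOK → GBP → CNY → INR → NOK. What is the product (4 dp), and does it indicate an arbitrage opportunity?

Around NOK → GBP → CNY → INR → NOK: 1 ÷ 14.5511 ÷ 0.101585 ÷ 0.0930943 ÷ 7.02449 = 1.034515
Product > 1; profitable direction is NOK → GBP → CNY → INR → NOK.

1.0345 (arbitrage exists)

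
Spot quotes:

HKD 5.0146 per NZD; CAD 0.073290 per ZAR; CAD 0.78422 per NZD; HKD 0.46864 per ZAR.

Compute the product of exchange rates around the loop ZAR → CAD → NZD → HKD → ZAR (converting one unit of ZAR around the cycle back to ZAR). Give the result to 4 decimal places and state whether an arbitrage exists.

Around ZAR → CAD → NZD → HKD → ZAR: 1 × 0.073290 ÷ 0.78422 × 5.0146 ÷ 0.46864 = 1.000009
Product ≈ 1 (deviation 0.001%, within rounding noise).

1.0000 (no arbitrage)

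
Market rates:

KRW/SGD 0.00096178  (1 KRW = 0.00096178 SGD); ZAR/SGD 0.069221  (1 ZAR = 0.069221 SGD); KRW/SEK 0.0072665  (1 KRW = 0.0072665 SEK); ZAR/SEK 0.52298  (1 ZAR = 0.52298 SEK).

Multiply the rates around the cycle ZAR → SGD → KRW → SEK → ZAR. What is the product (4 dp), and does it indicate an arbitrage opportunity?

1.0000 (no arbitrage)

Around ZAR → SGD → KRW → SEK → ZAR: 1 × 0.069221 ÷ 0.00096178 × 0.0072665 ÷ 0.52298 = 1.000005
Product ≈ 1 (deviation 0.001%, within rounding noise).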